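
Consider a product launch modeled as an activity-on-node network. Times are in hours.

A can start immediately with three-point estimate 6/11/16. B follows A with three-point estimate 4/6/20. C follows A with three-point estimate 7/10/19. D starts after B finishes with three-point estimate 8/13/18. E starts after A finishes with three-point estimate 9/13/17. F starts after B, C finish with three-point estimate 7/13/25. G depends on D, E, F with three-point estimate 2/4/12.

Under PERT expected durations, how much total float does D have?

4 hours

te_A = (6 + 4·11 + 16)/6 = 66/6 = 11
te_B = (4 + 4·6 + 20)/6 = 48/6 = 8
te_C = (7 + 4·10 + 19)/6 = 66/6 = 11
te_D = (8 + 4·13 + 18)/6 = 78/6 = 13
te_E = (9 + 4·13 + 17)/6 = 78/6 = 13
te_F = (7 + 4·13 + 25)/6 = 84/6 = 14
te_G = (2 + 4·4 + 12)/6 = 30/6 = 5

Forward pass:
ES_A = 0; EF_A = 11
ES_B = 11; EF_B = 11+8 = 19
ES_C = 11; EF_C = 11+11 = 22
ES_D = 19; EF_D = 19+13 = 32
ES_E = 11; EF_E = 11+13 = 24
ES_F = max(EF_B=19, EF_C=22) = 22; EF_F = 22+14 = 36
ES_G = max(EF_D=32, EF_E=24, EF_F=36) = 36; EF_G = 36+5 = 41
Expected project duration μ = 41 hours. Critical path: A → C → F → G.

Backward pass:
LF_G = 41; LS_G = 41−5 = 36
LF_F = LS_G = 36; LS_F = 36−14 = 22
LF_E = LS_G = 36; LS_E = 36−13 = 23
LF_D = LS_G = 36; LS_D = 36−13 = 23
LF_C = LS_F = 22; LS_C = 22−11 = 11
LF_B = min(LS_D=23, LS_F=22) = 22; LS_B = 22−8 = 14
LF_A = min(LS_B=14, LS_C=11, LS_E=23) = 11; LS_A = 11−11 = 0
Slack_D = LS_D − ES_D = 23 − 19 = 4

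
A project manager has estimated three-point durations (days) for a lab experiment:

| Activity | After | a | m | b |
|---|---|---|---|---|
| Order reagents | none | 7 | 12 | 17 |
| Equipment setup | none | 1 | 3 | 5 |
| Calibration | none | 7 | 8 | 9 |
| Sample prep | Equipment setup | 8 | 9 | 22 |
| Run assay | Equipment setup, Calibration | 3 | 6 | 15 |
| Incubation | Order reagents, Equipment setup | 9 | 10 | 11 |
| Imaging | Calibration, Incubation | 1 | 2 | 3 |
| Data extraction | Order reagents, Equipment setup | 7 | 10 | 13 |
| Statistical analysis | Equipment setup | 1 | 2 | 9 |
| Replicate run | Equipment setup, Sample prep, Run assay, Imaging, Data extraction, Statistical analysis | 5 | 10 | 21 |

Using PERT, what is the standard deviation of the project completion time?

3.18 days

te_Order reagents = (7 + 4·12 + 17)/6 = 72/6 = 12; σ²_Order reagents = ((17−7)/6)² = 2.778
te_Equipment setup = (1 + 4·3 + 5)/6 = 18/6 = 3; σ²_Equipment setup = ((5−1)/6)² = 0.444
te_Calibration = (7 + 4·8 + 9)/6 = 48/6 = 8; σ²_Calibration = ((9−7)/6)² = 0.111
te_Sample prep = (8 + 4·9 + 22)/6 = 66/6 = 11; σ²_Sample prep = ((22−8)/6)² = 5.444
te_Run assay = (3 + 4·6 + 15)/6 = 42/6 = 7; σ²_Run assay = ((15−3)/6)² = 4.000
te_Incubation = (9 + 4·10 + 11)/6 = 60/6 = 10; σ²_Incubation = ((11−9)/6)² = 0.111
te_Imaging = (1 + 4·2 + 3)/6 = 12/6 = 2; σ²_Imaging = ((3−1)/6)² = 0.111
te_Data extraction = (7 + 4·10 + 13)/6 = 60/6 = 10; σ²_Data extraction = ((13−7)/6)² = 1.000
te_Statistical analysis = (1 + 4·2 + 9)/6 = 18/6 = 3; σ²_Statistical analysis = ((9−1)/6)² = 1.778
te_Replicate run = (5 + 4·10 + 21)/6 = 66/6 = 11; σ²_Replicate run = ((21−5)/6)² = 7.111

Forward pass:
ES_Order reagents = 0; EF_Order reagents = 12
ES_Equipment setup = 0; EF_Equipment setup = 3
ES_Calibration = 0; EF_Calibration = 8
ES_Sample prep = 3; EF_Sample prep = 3+11 = 14
ES_Run assay = max(EF_Equipment setup=3, EF_Calibration=8) = 8; EF_Run assay = 8+7 = 15
ES_Incubation = max(EF_Order reagents=12, EF_Equipment setup=3) = 12; EF_Incubation = 12+10 = 22
ES_Imaging = max(EF_Calibration=8, EF_Incubation=22) = 22; EF_Imaging = 22+2 = 24
ES_Data extraction = max(EF_Order reagents=12, EF_Equipment setup=3) = 12; EF_Data extraction = 12+10 = 22
ES_Statistical analysis = 3; EF_Statistical analysis = 3+3 = 6
ES_Replicate run = max(EF_Equipment setup=3, EF_Sample prep=14, EF_Run assay=15, EF_Imaging=24, EF_Data extraction=22, EF_Statistical analysis=6) = 24; EF_Replicate run = 24+11 = 35
Expected project duration μ = 35 days. Critical path: Order reagents → Incubation → Imaging → Replicate run.

Variance along critical path = 2.778 + 0.111 + 0.111 + 7.111 = 10.111
σ = √10.111 = 3.180 days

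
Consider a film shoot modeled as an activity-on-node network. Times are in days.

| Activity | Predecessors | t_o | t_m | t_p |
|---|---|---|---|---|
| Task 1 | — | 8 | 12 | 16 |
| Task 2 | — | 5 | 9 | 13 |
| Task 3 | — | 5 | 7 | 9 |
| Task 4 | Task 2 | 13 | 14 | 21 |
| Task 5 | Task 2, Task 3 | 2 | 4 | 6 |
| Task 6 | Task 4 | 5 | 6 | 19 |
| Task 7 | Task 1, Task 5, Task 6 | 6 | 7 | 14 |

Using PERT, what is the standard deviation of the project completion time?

te_Task 1 = (8 + 4·12 + 16)/6 = 72/6 = 12; σ²_Task 1 = ((16−8)/6)² = 1.778
te_Task 2 = (5 + 4·9 + 13)/6 = 54/6 = 9; σ²_Task 2 = ((13−5)/6)² = 1.778
te_Task 3 = (5 + 4·7 + 9)/6 = 42/6 = 7; σ²_Task 3 = ((9−5)/6)² = 0.444
te_Task 4 = (13 + 4·14 + 21)/6 = 90/6 = 15; σ²_Task 4 = ((21−13)/6)² = 1.778
te_Task 5 = (2 + 4·4 + 6)/6 = 24/6 = 4; σ²_Task 5 = ((6−2)/6)² = 0.444
te_Task 6 = (5 + 4·6 + 19)/6 = 48/6 = 8; σ²_Task 6 = ((19−5)/6)² = 5.444
te_Task 7 = (6 + 4·7 + 14)/6 = 48/6 = 8; σ²_Task 7 = ((14−6)/6)² = 1.778

Forward pass:
ES_Task 1 = 0; EF_Task 1 = 12
ES_Task 2 = 0; EF_Task 2 = 9
ES_Task 3 = 0; EF_Task 3 = 7
ES_Task 4 = 9; EF_Task 4 = 9+15 = 24
ES_Task 5 = max(EF_Task 2=9, EF_Task 3=7) = 9; EF_Task 5 = 9+4 = 13
ES_Task 6 = 24; EF_Task 6 = 24+8 = 32
ES_Task 7 = max(EF_Task 1=12, EF_Task 5=13, EF_Task 6=32) = 32; EF_Task 7 = 32+8 = 40
Expected project duration μ = 40 days. Critical path: Task 2 → Task 4 → Task 6 → Task 7.

Variance along critical path = 1.778 + 1.778 + 5.444 + 1.778 = 10.778
σ = √10.778 = 3.283 days

3.28 days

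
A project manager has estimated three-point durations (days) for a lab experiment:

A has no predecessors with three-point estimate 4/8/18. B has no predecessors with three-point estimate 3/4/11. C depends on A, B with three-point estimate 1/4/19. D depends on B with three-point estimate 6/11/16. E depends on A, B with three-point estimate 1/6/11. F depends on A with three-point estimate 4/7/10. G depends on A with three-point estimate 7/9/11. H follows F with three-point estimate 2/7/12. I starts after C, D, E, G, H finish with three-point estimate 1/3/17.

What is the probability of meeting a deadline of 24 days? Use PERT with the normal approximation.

0.161

te_A = (4 + 4·8 + 18)/6 = 54/6 = 9; σ²_A = ((18−4)/6)² = 5.444
te_B = (3 + 4·4 + 11)/6 = 30/6 = 5; σ²_B = ((11−3)/6)² = 1.778
te_C = (1 + 4·4 + 19)/6 = 36/6 = 6; σ²_C = ((19−1)/6)² = 9.000
te_D = (6 + 4·11 + 16)/6 = 66/6 = 11; σ²_D = ((16−6)/6)² = 2.778
te_E = (1 + 4·6 + 11)/6 = 36/6 = 6; σ²_E = ((11−1)/6)² = 2.778
te_F = (4 + 4·7 + 10)/6 = 42/6 = 7; σ²_F = ((10−4)/6)² = 1.000
te_G = (7 + 4·9 + 11)/6 = 54/6 = 9; σ²_G = ((11−7)/6)² = 0.444
te_H = (2 + 4·7 + 12)/6 = 42/6 = 7; σ²_H = ((12−2)/6)² = 2.778
te_I = (1 + 4·3 + 17)/6 = 30/6 = 5; σ²_I = ((17−1)/6)² = 7.111

Forward pass:
ES_A = 0; EF_A = 9
ES_B = 0; EF_B = 5
ES_C = max(EF_A=9, EF_B=5) = 9; EF_C = 9+6 = 15
ES_D = 5; EF_D = 5+11 = 16
ES_E = max(EF_A=9, EF_B=5) = 9; EF_E = 9+6 = 15
ES_F = 9; EF_F = 9+7 = 16
ES_G = 9; EF_G = 9+9 = 18
ES_H = 16; EF_H = 16+7 = 23
ES_I = max(EF_C=15, EF_D=16, EF_E=15, EF_G=18, EF_H=23) = 23; EF_I = 23+5 = 28
Expected project duration μ = 28 days. Critical path: A → F → H → I.

Variance along critical path = 5.444 + 1.000 + 2.778 + 7.111 = 16.333; σ = √16.333 = 4.041 days.
Z = (24 − 28) / 4.041 = -0.990
P(T ≤ 24) = Φ(-0.990) ≈ 0.161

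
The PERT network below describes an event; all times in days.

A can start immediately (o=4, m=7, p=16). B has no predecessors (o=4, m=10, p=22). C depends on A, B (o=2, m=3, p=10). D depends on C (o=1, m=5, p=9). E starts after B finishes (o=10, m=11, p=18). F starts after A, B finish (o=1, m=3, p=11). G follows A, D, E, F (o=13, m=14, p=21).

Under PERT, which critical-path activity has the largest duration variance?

B

te_A = (4 + 4·7 + 16)/6 = 48/6 = 8; σ²_A = ((16−4)/6)² = 4.000
te_B = (4 + 4·10 + 22)/6 = 66/6 = 11; σ²_B = ((22−4)/6)² = 9.000
te_C = (2 + 4·3 + 10)/6 = 24/6 = 4; σ²_C = ((10−2)/6)² = 1.778
te_D = (1 + 4·5 + 9)/6 = 30/6 = 5; σ²_D = ((9−1)/6)² = 1.778
te_E = (10 + 4·11 + 18)/6 = 72/6 = 12; σ²_E = ((18−10)/6)² = 1.778
te_F = (1 + 4·3 + 11)/6 = 24/6 = 4; σ²_F = ((11−1)/6)² = 2.778
te_G = (13 + 4·14 + 21)/6 = 90/6 = 15; σ²_G = ((21−13)/6)² = 1.778

Forward pass:
ES_A = 0; EF_A = 8
ES_B = 0; EF_B = 11
ES_C = max(EF_A=8, EF_B=11) = 11; EF_C = 11+4 = 15
ES_D = 15; EF_D = 15+5 = 20
ES_E = 11; EF_E = 11+12 = 23
ES_F = max(EF_A=8, EF_B=11) = 11; EF_F = 11+4 = 15
ES_G = max(EF_A=8, EF_D=20, EF_E=23, EF_F=15) = 23; EF_G = 23+15 = 38
Expected project duration μ = 38 days. Critical path: B → E → G.

Variances on critical path: σ²_B=9.000, σ²_E=1.778, σ²_G=1.778.
Largest is σ²_B = 9.000.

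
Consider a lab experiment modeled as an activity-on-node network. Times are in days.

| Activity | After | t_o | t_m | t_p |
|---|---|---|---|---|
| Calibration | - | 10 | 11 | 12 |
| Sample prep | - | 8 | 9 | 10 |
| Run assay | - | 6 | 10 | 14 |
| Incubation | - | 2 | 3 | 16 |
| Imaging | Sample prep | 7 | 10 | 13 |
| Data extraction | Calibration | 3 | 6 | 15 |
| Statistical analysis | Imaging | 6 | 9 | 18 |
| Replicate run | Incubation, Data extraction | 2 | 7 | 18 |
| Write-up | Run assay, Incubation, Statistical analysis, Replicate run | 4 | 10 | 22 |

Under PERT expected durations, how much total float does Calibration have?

3 days

te_Calibration = (10 + 4·11 + 12)/6 = 66/6 = 11
te_Sample prep = (8 + 4·9 + 10)/6 = 54/6 = 9
te_Run assay = (6 + 4·10 + 14)/6 = 60/6 = 10
te_Incubation = (2 + 4·3 + 16)/6 = 30/6 = 5
te_Imaging = (7 + 4·10 + 13)/6 = 60/6 = 10
te_Data extraction = (3 + 4·6 + 15)/6 = 42/6 = 7
te_Statistical analysis = (6 + 4·9 + 18)/6 = 60/6 = 10
te_Replicate run = (2 + 4·7 + 18)/6 = 48/6 = 8
te_Write-up = (4 + 4·10 + 22)/6 = 66/6 = 11

Forward pass:
ES_Calibration = 0; EF_Calibration = 11
ES_Sample prep = 0; EF_Sample prep = 9
ES_Run assay = 0; EF_Run assay = 10
ES_Incubation = 0; EF_Incubation = 5
ES_Imaging = 9; EF_Imaging = 9+10 = 19
ES_Data extraction = 11; EF_Data extraction = 11+7 = 18
ES_Statistical analysis = 19; EF_Statistical analysis = 19+10 = 29
ES_Replicate run = max(EF_Incubation=5, EF_Data extraction=18) = 18; EF_Replicate run = 18+8 = 26
ES_Write-up = max(EF_Run assay=10, EF_Incubation=5, EF_Statistical analysis=29, EF_Replicate run=26) = 29; EF_Write-up = 29+11 = 40
Expected project duration μ = 40 days. Critical path: Sample prep → Imaging → Statistical analysis → Write-up.

Backward pass:
LF_Write-up = 40; LS_Write-up = 40−11 = 29
LF_Replicate run = LS_Write-up = 29; LS_Replicate run = 29−8 = 21
LF_Statistical analysis = LS_Write-up = 29; LS_Statistical analysis = 29−10 = 19
LF_Data extraction = LS_Replicate run = 21; LS_Data extraction = 21−7 = 14
LF_Imaging = LS_Statistical analysis = 19; LS_Imaging = 19−10 = 9
LF_Incubation = min(LS_Replicate run=21, LS_Write-up=29) = 21; LS_Incubation = 21−5 = 16
LF_Run assay = LS_Write-up = 29; LS_Run assay = 29−10 = 19
LF_Sample prep = LS_Imaging = 9; LS_Sample prep = 9−9 = 0
LF_Calibration = LS_Data extraction = 14; LS_Calibration = 14−11 = 3
Slack_Calibration = LS_Calibration − ES_Calibration = 3 − 0 = 3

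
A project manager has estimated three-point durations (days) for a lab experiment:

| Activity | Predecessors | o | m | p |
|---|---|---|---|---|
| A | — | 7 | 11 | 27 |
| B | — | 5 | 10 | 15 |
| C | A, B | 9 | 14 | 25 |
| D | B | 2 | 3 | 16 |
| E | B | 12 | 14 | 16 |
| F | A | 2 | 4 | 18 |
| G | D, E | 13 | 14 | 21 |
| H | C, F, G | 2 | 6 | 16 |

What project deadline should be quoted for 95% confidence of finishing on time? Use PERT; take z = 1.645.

51.3 days

te_A = (7 + 4·11 + 27)/6 = 78/6 = 13; σ²_A = ((27−7)/6)² = 11.111
te_B = (5 + 4·10 + 15)/6 = 60/6 = 10; σ²_B = ((15−5)/6)² = 2.778
te_C = (9 + 4·14 + 25)/6 = 90/6 = 15; σ²_C = ((25−9)/6)² = 7.111
te_D = (2 + 4·3 + 16)/6 = 30/6 = 5; σ²_D = ((16−2)/6)² = 5.444
te_E = (12 + 4·14 + 16)/6 = 84/6 = 14; σ²_E = ((16−12)/6)² = 0.444
te_F = (2 + 4·4 + 18)/6 = 36/6 = 6; σ²_F = ((18−2)/6)² = 7.111
te_G = (13 + 4·14 + 21)/6 = 90/6 = 15; σ²_G = ((21−13)/6)² = 1.778
te_H = (2 + 4·6 + 16)/6 = 42/6 = 7; σ²_H = ((16−2)/6)² = 5.444

Forward pass:
ES_A = 0; EF_A = 13
ES_B = 0; EF_B = 10
ES_C = max(EF_A=13, EF_B=10) = 13; EF_C = 13+15 = 28
ES_D = 10; EF_D = 10+5 = 15
ES_E = 10; EF_E = 10+14 = 24
ES_F = 13; EF_F = 13+6 = 19
ES_G = max(EF_D=15, EF_E=24) = 24; EF_G = 24+15 = 39
ES_H = max(EF_C=28, EF_F=19, EF_G=39) = 39; EF_H = 39+7 = 46
Expected project duration μ = 46 days. Critical path: B → E → G → H.

Variance along critical path = 2.778 + 0.444 + 1.778 + 5.444 = 10.444; σ = 3.232 days.
D = μ + z·σ = 46 + 1.645·3.232 = 51.3 days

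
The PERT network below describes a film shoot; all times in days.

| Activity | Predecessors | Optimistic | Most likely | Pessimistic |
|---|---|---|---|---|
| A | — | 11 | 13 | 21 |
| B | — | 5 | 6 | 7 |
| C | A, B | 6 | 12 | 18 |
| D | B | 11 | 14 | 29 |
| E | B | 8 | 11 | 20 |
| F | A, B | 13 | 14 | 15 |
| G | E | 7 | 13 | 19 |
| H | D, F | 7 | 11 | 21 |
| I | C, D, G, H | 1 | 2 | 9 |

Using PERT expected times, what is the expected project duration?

43 days

te_A = (11 + 4·13 + 21)/6 = 84/6 = 14
te_B = (5 + 4·6 + 7)/6 = 36/6 = 6
te_C = (6 + 4·12 + 18)/6 = 72/6 = 12
te_D = (11 + 4·14 + 29)/6 = 96/6 = 16
te_E = (8 + 4·11 + 20)/6 = 72/6 = 12
te_F = (13 + 4·14 + 15)/6 = 84/6 = 14
te_G = (7 + 4·13 + 19)/6 = 78/6 = 13
te_H = (7 + 4·11 + 21)/6 = 72/6 = 12
te_I = (1 + 4·2 + 9)/6 = 18/6 = 3

Forward pass:
ES_A = 0; EF_A = 14
ES_B = 0; EF_B = 6
ES_C = max(EF_A=14, EF_B=6) = 14; EF_C = 14+12 = 26
ES_D = 6; EF_D = 6+16 = 22
ES_E = 6; EF_E = 6+12 = 18
ES_F = max(EF_A=14, EF_B=6) = 14; EF_F = 14+14 = 28
ES_G = 18; EF_G = 18+13 = 31
ES_H = max(EF_D=22, EF_F=28) = 28; EF_H = 28+12 = 40
ES_I = max(EF_C=26, EF_D=22, EF_G=31, EF_H=40) = 40; EF_I = 40+3 = 43
Expected project duration μ = 43 days. Critical path: A → F → H → I.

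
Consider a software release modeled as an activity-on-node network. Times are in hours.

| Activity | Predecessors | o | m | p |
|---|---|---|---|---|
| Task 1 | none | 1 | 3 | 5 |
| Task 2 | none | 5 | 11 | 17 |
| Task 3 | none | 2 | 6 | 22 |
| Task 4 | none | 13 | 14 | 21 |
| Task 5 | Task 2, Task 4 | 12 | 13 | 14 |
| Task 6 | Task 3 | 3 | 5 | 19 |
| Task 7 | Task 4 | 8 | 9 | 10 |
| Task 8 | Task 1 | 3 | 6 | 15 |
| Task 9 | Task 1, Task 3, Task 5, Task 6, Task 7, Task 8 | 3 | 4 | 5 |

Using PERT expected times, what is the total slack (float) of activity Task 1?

te_Task 1 = (1 + 4·3 + 5)/6 = 18/6 = 3
te_Task 2 = (5 + 4·11 + 17)/6 = 66/6 = 11
te_Task 3 = (2 + 4·6 + 22)/6 = 48/6 = 8
te_Task 4 = (13 + 4·14 + 21)/6 = 90/6 = 15
te_Task 5 = (12 + 4·13 + 14)/6 = 78/6 = 13
te_Task 6 = (3 + 4·5 + 19)/6 = 42/6 = 7
te_Task 7 = (8 + 4·9 + 10)/6 = 54/6 = 9
te_Task 8 = (3 + 4·6 + 15)/6 = 42/6 = 7
te_Task 9 = (3 + 4·4 + 5)/6 = 24/6 = 4

Forward pass:
ES_Task 1 = 0; EF_Task 1 = 3
ES_Task 2 = 0; EF_Task 2 = 11
ES_Task 3 = 0; EF_Task 3 = 8
ES_Task 4 = 0; EF_Task 4 = 15
ES_Task 5 = max(EF_Task 2=11, EF_Task 4=15) = 15; EF_Task 5 = 15+13 = 28
ES_Task 6 = 8; EF_Task 6 = 8+7 = 15
ES_Task 7 = 15; EF_Task 7 = 15+9 = 24
ES_Task 8 = 3; EF_Task 8 = 3+7 = 10
ES_Task 9 = max(EF_Task 1=3, EF_Task 3=8, EF_Task 5=28, EF_Task 6=15, EF_Task 7=24, EF_Task 8=10) = 28; EF_Task 9 = 28+4 = 32
Expected project duration μ = 32 hours. Critical path: Task 4 → Task 5 → Task 9.

Backward pass:
LF_Task 9 = 32; LS_Task 9 = 32−4 = 28
LF_Task 8 = LS_Task 9 = 28; LS_Task 8 = 28−7 = 21
LF_Task 7 = LS_Task 9 = 28; LS_Task 7 = 28−9 = 19
LF_Task 6 = LS_Task 9 = 28; LS_Task 6 = 28−7 = 21
LF_Task 5 = LS_Task 9 = 28; LS_Task 5 = 28−13 = 15
LF_Task 4 = min(LS_Task 5=15, LS_Task 7=19) = 15; LS_Task 4 = 15−15 = 0
LF_Task 3 = min(LS_Task 6=21, LS_Task 9=28) = 21; LS_Task 3 = 21−8 = 13
LF_Task 2 = LS_Task 5 = 15; LS_Task 2 = 15−11 = 4
LF_Task 1 = min(LS_Task 8=21, LS_Task 9=28) = 21; LS_Task 1 = 21−3 = 18
Slack_Task 1 = LS_Task 1 − ES_Task 1 = 18 − 0 = 18

18 hours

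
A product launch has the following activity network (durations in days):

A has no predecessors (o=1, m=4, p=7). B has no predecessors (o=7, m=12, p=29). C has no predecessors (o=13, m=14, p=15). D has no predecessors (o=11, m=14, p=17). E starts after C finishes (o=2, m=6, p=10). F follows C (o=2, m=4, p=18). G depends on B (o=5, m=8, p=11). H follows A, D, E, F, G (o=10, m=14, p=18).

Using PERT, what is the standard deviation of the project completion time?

4.03 days

te_A = (1 + 4·4 + 7)/6 = 24/6 = 4; σ²_A = ((7−1)/6)² = 1.000
te_B = (7 + 4·12 + 29)/6 = 84/6 = 14; σ²_B = ((29−7)/6)² = 13.444
te_C = (13 + 4·14 + 15)/6 = 84/6 = 14; σ²_C = ((15−13)/6)² = 0.111
te_D = (11 + 4·14 + 17)/6 = 84/6 = 14; σ²_D = ((17−11)/6)² = 1.000
te_E = (2 + 4·6 + 10)/6 = 36/6 = 6; σ²_E = ((10−2)/6)² = 1.778
te_F = (2 + 4·4 + 18)/6 = 36/6 = 6; σ²_F = ((18−2)/6)² = 7.111
te_G = (5 + 4·8 + 11)/6 = 48/6 = 8; σ²_G = ((11−5)/6)² = 1.000
te_H = (10 + 4·14 + 18)/6 = 84/6 = 14; σ²_H = ((18−10)/6)² = 1.778

Forward pass:
ES_A = 0; EF_A = 4
ES_B = 0; EF_B = 14
ES_C = 0; EF_C = 14
ES_D = 0; EF_D = 14
ES_E = 14; EF_E = 14+6 = 20
ES_F = 14; EF_F = 14+6 = 20
ES_G = 14; EF_G = 14+8 = 22
ES_H = max(EF_A=4, EF_D=14, EF_E=20, EF_F=20, EF_G=22) = 22; EF_H = 22+14 = 36
Expected project duration μ = 36 days. Critical path: B → G → H.

Variance along critical path = 13.444 + 1.000 + 1.778 = 16.222
σ = √16.222 = 4.028 days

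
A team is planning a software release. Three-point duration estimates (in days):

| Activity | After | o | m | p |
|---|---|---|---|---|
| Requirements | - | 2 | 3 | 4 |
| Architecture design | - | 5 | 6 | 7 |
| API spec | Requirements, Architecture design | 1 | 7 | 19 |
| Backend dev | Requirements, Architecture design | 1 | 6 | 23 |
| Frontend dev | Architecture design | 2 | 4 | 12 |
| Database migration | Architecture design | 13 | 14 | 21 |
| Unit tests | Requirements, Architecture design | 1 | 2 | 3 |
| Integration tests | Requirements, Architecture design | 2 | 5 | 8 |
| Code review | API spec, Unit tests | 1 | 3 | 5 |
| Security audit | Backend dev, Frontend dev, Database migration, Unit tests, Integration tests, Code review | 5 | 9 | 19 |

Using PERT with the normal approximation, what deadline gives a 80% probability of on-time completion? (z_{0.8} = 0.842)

33.3 days

te_Requirements = (2 + 4·3 + 4)/6 = 18/6 = 3; σ²_Requirements = ((4−2)/6)² = 0.111
te_Architecture design = (5 + 4·6 + 7)/6 = 36/6 = 6; σ²_Architecture design = ((7−5)/6)² = 0.111
te_API spec = (1 + 4·7 + 19)/6 = 48/6 = 8; σ²_API spec = ((19−1)/6)² = 9.000
te_Backend dev = (1 + 4·6 + 23)/6 = 48/6 = 8; σ²_Backend dev = ((23−1)/6)² = 13.444
te_Frontend dev = (2 + 4·4 + 12)/6 = 30/6 = 5; σ²_Frontend dev = ((12−2)/6)² = 2.778
te_Database migration = (13 + 4·14 + 21)/6 = 90/6 = 15; σ²_Database migration = ((21−13)/6)² = 1.778
te_Unit tests = (1 + 4·2 + 3)/6 = 12/6 = 2; σ²_Unit tests = ((3−1)/6)² = 0.111
te_Integration tests = (2 + 4·5 + 8)/6 = 30/6 = 5; σ²_Integration tests = ((8−2)/6)² = 1.000
te_Code review = (1 + 4·3 + 5)/6 = 18/6 = 3; σ²_Code review = ((5−1)/6)² = 0.444
te_Security audit = (5 + 4·9 + 19)/6 = 60/6 = 10; σ²_Security audit = ((19−5)/6)² = 5.444

Forward pass:
ES_Requirements = 0; EF_Requirements = 3
ES_Architecture design = 0; EF_Architecture design = 6
ES_API spec = max(EF_Requirements=3, EF_Architecture design=6) = 6; EF_API spec = 6+8 = 14
ES_Backend dev = max(EF_Requirements=3, EF_Architecture design=6) = 6; EF_Backend dev = 6+8 = 14
ES_Frontend dev = 6; EF_Frontend dev = 6+5 = 11
ES_Database migration = 6; EF_Database migration = 6+15 = 21
ES_Unit tests = max(EF_Requirements=3, EF_Architecture design=6) = 6; EF_Unit tests = 6+2 = 8
ES_Integration tests = max(EF_Requirements=3, EF_Architecture design=6) = 6; EF_Integration tests = 6+5 = 11
ES_Code review = max(EF_API spec=14, EF_Unit tests=8) = 14; EF_Code review = 14+3 = 17
ES_Security audit = max(EF_Backend dev=14, EF_Frontend dev=11, EF_Database migration=21, EF_Unit tests=8, EF_Integration tests=11, EF_Code review=17) = 21; EF_Security audit = 21+10 = 31
Expected project duration μ = 31 days. Critical path: Architecture design → Database migration → Security audit.

Variance along critical path = 0.111 + 1.778 + 5.444 = 7.333; σ = 2.708 days.
D = μ + z·σ = 31 + 0.842·2.708 = 33.3 days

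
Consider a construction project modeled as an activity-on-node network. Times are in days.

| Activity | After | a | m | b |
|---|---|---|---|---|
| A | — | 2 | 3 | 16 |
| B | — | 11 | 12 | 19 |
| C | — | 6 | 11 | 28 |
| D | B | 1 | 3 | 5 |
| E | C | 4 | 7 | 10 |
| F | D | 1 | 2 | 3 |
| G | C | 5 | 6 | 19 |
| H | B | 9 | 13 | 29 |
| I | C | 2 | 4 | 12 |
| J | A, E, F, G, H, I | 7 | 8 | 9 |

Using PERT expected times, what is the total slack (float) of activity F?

10 days

te_A = (2 + 4·3 + 16)/6 = 30/6 = 5
te_B = (11 + 4·12 + 19)/6 = 78/6 = 13
te_C = (6 + 4·11 + 28)/6 = 78/6 = 13
te_D = (1 + 4·3 + 5)/6 = 18/6 = 3
te_E = (4 + 4·7 + 10)/6 = 42/6 = 7
te_F = (1 + 4·2 + 3)/6 = 12/6 = 2
te_G = (5 + 4·6 + 19)/6 = 48/6 = 8
te_H = (9 + 4·13 + 29)/6 = 90/6 = 15
te_I = (2 + 4·4 + 12)/6 = 30/6 = 5
te_J = (7 + 4·8 + 9)/6 = 48/6 = 8

Forward pass:
ES_A = 0; EF_A = 5
ES_B = 0; EF_B = 13
ES_C = 0; EF_C = 13
ES_D = 13; EF_D = 13+3 = 16
ES_E = 13; EF_E = 13+7 = 20
ES_F = 16; EF_F = 16+2 = 18
ES_G = 13; EF_G = 13+8 = 21
ES_H = 13; EF_H = 13+15 = 28
ES_I = 13; EF_I = 13+5 = 18
ES_J = max(EF_A=5, EF_E=20, EF_F=18, EF_G=21, EF_H=28, EF_I=18) = 28; EF_J = 28+8 = 36
Expected project duration μ = 36 days. Critical path: B → H → J.

Backward pass:
LF_J = 36; LS_J = 36−8 = 28
LF_I = LS_J = 28; LS_I = 28−5 = 23
LF_H = LS_J = 28; LS_H = 28−15 = 13
LF_G = LS_J = 28; LS_G = 28−8 = 20
LF_F = LS_J = 28; LS_F = 28−2 = 26
LF_E = LS_J = 28; LS_E = 28−7 = 21
LF_D = LS_F = 26; LS_D = 26−3 = 23
LF_C = min(LS_E=21, LS_G=20, LS_I=23) = 20; LS_C = 20−13 = 7
LF_B = min(LS_D=23, LS_H=13) = 13; LS_B = 13−13 = 0
LF_A = LS_J = 28; LS_A = 28−5 = 23
Slack_F = LS_F − ES_F = 26 − 16 = 10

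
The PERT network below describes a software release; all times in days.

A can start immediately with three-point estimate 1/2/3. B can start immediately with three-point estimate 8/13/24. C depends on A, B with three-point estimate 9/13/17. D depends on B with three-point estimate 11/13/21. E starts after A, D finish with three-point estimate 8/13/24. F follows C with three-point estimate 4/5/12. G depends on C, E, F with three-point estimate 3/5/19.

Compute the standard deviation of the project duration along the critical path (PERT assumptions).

4.91 days

te_A = (1 + 4·2 + 3)/6 = 12/6 = 2; σ²_A = ((3−1)/6)² = 0.111
te_B = (8 + 4·13 + 24)/6 = 84/6 = 14; σ²_B = ((24−8)/6)² = 7.111
te_C = (9 + 4·13 + 17)/6 = 78/6 = 13; σ²_C = ((17−9)/6)² = 1.778
te_D = (11 + 4·13 + 21)/6 = 84/6 = 14; σ²_D = ((21−11)/6)² = 2.778
te_E = (8 + 4·13 + 24)/6 = 84/6 = 14; σ²_E = ((24−8)/6)² = 7.111
te_F = (4 + 4·5 + 12)/6 = 36/6 = 6; σ²_F = ((12−4)/6)² = 1.778
te_G = (3 + 4·5 + 19)/6 = 42/6 = 7; σ²_G = ((19−3)/6)² = 7.111

Forward pass:
ES_A = 0; EF_A = 2
ES_B = 0; EF_B = 14
ES_C = max(EF_A=2, EF_B=14) = 14; EF_C = 14+13 = 27
ES_D = 14; EF_D = 14+14 = 28
ES_E = max(EF_A=2, EF_D=28) = 28; EF_E = 28+14 = 42
ES_F = 27; EF_F = 27+6 = 33
ES_G = max(EF_C=27, EF_E=42, EF_F=33) = 42; EF_G = 42+7 = 49
Expected project duration μ = 49 days. Critical path: B → D → E → G.

Variance along critical path = 7.111 + 2.778 + 7.111 + 7.111 = 24.111
σ = √24.111 = 4.910 days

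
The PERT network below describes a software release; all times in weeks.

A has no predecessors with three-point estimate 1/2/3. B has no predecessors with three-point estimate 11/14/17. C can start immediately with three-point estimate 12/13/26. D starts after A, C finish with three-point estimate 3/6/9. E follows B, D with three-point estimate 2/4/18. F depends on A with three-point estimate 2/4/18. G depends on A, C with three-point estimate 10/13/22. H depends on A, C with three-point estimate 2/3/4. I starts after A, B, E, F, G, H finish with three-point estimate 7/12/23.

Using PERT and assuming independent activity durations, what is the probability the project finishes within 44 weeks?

te_A = (1 + 4·2 + 3)/6 = 12/6 = 2; σ²_A = ((3−1)/6)² = 0.111
te_B = (11 + 4·14 + 17)/6 = 84/6 = 14; σ²_B = ((17−11)/6)² = 1.000
te_C = (12 + 4·13 + 26)/6 = 90/6 = 15; σ²_C = ((26−12)/6)² = 5.444
te_D = (3 + 4·6 + 9)/6 = 36/6 = 6; σ²_D = ((9−3)/6)² = 1.000
te_E = (2 + 4·4 + 18)/6 = 36/6 = 6; σ²_E = ((18−2)/6)² = 7.111
te_F = (2 + 4·4 + 18)/6 = 36/6 = 6; σ²_F = ((18−2)/6)² = 7.111
te_G = (10 + 4·13 + 22)/6 = 84/6 = 14; σ²_G = ((22−10)/6)² = 4.000
te_H = (2 + 4·3 + 4)/6 = 18/6 = 3; σ²_H = ((4−2)/6)² = 0.111
te_I = (7 + 4·12 + 23)/6 = 78/6 = 13; σ²_I = ((23−7)/6)² = 7.111

Forward pass:
ES_A = 0; EF_A = 2
ES_B = 0; EF_B = 14
ES_C = 0; EF_C = 15
ES_D = max(EF_A=2, EF_C=15) = 15; EF_D = 15+6 = 21
ES_E = max(EF_B=14, EF_D=21) = 21; EF_E = 21+6 = 27
ES_F = 2; EF_F = 2+6 = 8
ES_G = max(EF_A=2, EF_C=15) = 15; EF_G = 15+14 = 29
ES_H = max(EF_A=2, EF_C=15) = 15; EF_H = 15+3 = 18
ES_I = max(EF_A=2, EF_B=14, EF_E=27, EF_F=8, EF_G=29, EF_H=18) = 29; EF_I = 29+13 = 42
Expected project duration μ = 42 weeks. Critical path: C → G → I.

Variance along critical path = 5.444 + 4.000 + 7.111 = 16.556; σ = √16.556 = 4.069 weeks.
Z = (44 − 42) / 4.069 = 0.492
P(T ≤ 44) = Φ(0.492) ≈ 0.688

0.688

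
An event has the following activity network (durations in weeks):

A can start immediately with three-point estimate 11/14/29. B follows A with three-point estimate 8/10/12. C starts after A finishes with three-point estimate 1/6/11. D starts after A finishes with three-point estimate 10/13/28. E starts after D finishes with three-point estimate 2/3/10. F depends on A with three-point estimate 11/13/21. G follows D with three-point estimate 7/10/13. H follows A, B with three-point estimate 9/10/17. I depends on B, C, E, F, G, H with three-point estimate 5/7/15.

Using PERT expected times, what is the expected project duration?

te_A = (11 + 4·14 + 29)/6 = 96/6 = 16
te_B = (8 + 4·10 + 12)/6 = 60/6 = 10
te_C = (1 + 4·6 + 11)/6 = 36/6 = 6
te_D = (10 + 4·13 + 28)/6 = 90/6 = 15
te_E = (2 + 4·3 + 10)/6 = 24/6 = 4
te_F = (11 + 4·13 + 21)/6 = 84/6 = 14
te_G = (7 + 4·10 + 13)/6 = 60/6 = 10
te_H = (9 + 4·10 + 17)/6 = 66/6 = 11
te_I = (5 + 4·7 + 15)/6 = 48/6 = 8

Forward pass:
ES_A = 0; EF_A = 16
ES_B = 16; EF_B = 16+10 = 26
ES_C = 16; EF_C = 16+6 = 22
ES_D = 16; EF_D = 16+15 = 31
ES_E = 31; EF_E = 31+4 = 35
ES_F = 16; EF_F = 16+14 = 30
ES_G = 31; EF_G = 31+10 = 41
ES_H = max(EF_A=16, EF_B=26) = 26; EF_H = 26+11 = 37
ES_I = max(EF_B=26, EF_C=22, EF_E=35, EF_F=30, EF_G=41, EF_H=37) = 41; EF_I = 41+8 = 49
Expected project duration μ = 49 weeks. Critical path: A → D → G → I.

49 weeks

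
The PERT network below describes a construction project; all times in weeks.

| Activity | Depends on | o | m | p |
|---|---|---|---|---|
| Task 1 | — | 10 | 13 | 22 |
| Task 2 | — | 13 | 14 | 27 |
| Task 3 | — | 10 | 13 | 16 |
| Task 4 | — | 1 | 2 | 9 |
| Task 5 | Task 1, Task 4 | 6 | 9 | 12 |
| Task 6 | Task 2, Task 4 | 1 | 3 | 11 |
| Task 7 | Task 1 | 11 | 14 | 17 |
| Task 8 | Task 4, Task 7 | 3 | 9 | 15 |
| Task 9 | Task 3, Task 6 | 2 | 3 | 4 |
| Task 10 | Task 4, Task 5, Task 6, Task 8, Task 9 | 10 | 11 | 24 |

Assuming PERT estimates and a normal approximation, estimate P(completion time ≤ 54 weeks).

te_Task 1 = (10 + 4·13 + 22)/6 = 84/6 = 14; σ²_Task 1 = ((22−10)/6)² = 4.000
te_Task 2 = (13 + 4·14 + 27)/6 = 96/6 = 16; σ²_Task 2 = ((27−13)/6)² = 5.444
te_Task 3 = (10 + 4·13 + 16)/6 = 78/6 = 13; σ²_Task 3 = ((16−10)/6)² = 1.000
te_Task 4 = (1 + 4·2 + 9)/6 = 18/6 = 3; σ²_Task 4 = ((9−1)/6)² = 1.778
te_Task 5 = (6 + 4·9 + 12)/6 = 54/6 = 9; σ²_Task 5 = ((12−6)/6)² = 1.000
te_Task 6 = (1 + 4·3 + 11)/6 = 24/6 = 4; σ²_Task 6 = ((11−1)/6)² = 2.778
te_Task 7 = (11 + 4·14 + 17)/6 = 84/6 = 14; σ²_Task 7 = ((17−11)/6)² = 1.000
te_Task 8 = (3 + 4·9 + 15)/6 = 54/6 = 9; σ²_Task 8 = ((15−3)/6)² = 4.000
te_Task 9 = (2 + 4·3 + 4)/6 = 18/6 = 3; σ²_Task 9 = ((4−2)/6)² = 0.111
te_Task 10 = (10 + 4·11 + 24)/6 = 78/6 = 13; σ²_Task 10 = ((24−10)/6)² = 5.444

Forward pass:
ES_Task 1 = 0; EF_Task 1 = 14
ES_Task 2 = 0; EF_Task 2 = 16
ES_Task 3 = 0; EF_Task 3 = 13
ES_Task 4 = 0; EF_Task 4 = 3
ES_Task 5 = max(EF_Task 1=14, EF_Task 4=3) = 14; EF_Task 5 = 14+9 = 23
ES_Task 6 = max(EF_Task 2=16, EF_Task 4=3) = 16; EF_Task 6 = 16+4 = 20
ES_Task 7 = 14; EF_Task 7 = 14+14 = 28
ES_Task 8 = max(EF_Task 4=3, EF_Task 7=28) = 28; EF_Task 8 = 28+9 = 37
ES_Task 9 = max(EF_Task 3=13, EF_Task 6=20) = 20; EF_Task 9 = 20+3 = 23
ES_Task 10 = max(EF_Task 4=3, EF_Task 5=23, EF_Task 6=20, EF_Task 8=37, EF_Task 9=23) = 37; EF_Task 10 = 37+13 = 50
Expected project duration μ = 50 weeks. Critical path: Task 1 → Task 7 → Task 8 → Task 10.

Variance along critical path = 4.000 + 1.000 + 4.000 + 5.444 = 14.444; σ = √14.444 = 3.801 weeks.
Z = (54 − 50) / 3.801 = 1.052
P(T ≤ 54) = Φ(1.052) ≈ 0.854

0.854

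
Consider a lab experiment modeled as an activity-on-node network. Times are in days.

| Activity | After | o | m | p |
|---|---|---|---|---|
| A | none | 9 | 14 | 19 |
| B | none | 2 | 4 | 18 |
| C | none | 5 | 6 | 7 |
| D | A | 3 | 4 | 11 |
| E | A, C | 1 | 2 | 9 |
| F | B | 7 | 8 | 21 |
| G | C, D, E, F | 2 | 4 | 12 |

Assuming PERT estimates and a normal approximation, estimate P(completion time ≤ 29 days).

0.968

te_A = (9 + 4·14 + 19)/6 = 84/6 = 14; σ²_A = ((19−9)/6)² = 2.778
te_B = (2 + 4·4 + 18)/6 = 36/6 = 6; σ²_B = ((18−2)/6)² = 7.111
te_C = (5 + 4·6 + 7)/6 = 36/6 = 6; σ²_C = ((7−5)/6)² = 0.111
te_D = (3 + 4·4 + 11)/6 = 30/6 = 5; σ²_D = ((11−3)/6)² = 1.778
te_E = (1 + 4·2 + 9)/6 = 18/6 = 3; σ²_E = ((9−1)/6)² = 1.778
te_F = (7 + 4·8 + 21)/6 = 60/6 = 10; σ²_F = ((21−7)/6)² = 5.444
te_G = (2 + 4·4 + 12)/6 = 30/6 = 5; σ²_G = ((12−2)/6)² = 2.778

Forward pass:
ES_A = 0; EF_A = 14
ES_B = 0; EF_B = 6
ES_C = 0; EF_C = 6
ES_D = 14; EF_D = 14+5 = 19
ES_E = max(EF_A=14, EF_C=6) = 14; EF_E = 14+3 = 17
ES_F = 6; EF_F = 6+10 = 16
ES_G = max(EF_C=6, EF_D=19, EF_E=17, EF_F=16) = 19; EF_G = 19+5 = 24
Expected project duration μ = 24 days. Critical path: A → D → G.

Variance along critical path = 2.778 + 1.778 + 2.778 = 7.333; σ = √7.333 = 2.708 days.
Z = (29 − 24) / 2.708 = 1.846
P(T ≤ 29) = Φ(1.846) ≈ 0.968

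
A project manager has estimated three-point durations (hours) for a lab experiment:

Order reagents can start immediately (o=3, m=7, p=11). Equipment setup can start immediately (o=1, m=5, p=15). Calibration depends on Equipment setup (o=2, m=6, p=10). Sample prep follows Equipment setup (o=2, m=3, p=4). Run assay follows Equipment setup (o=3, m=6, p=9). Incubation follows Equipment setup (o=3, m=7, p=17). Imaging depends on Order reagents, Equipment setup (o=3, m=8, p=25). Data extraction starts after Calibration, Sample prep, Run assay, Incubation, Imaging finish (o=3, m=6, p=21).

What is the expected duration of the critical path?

te_Order reagents = (3 + 4·7 + 11)/6 = 42/6 = 7
te_Equipment setup = (1 + 4·5 + 15)/6 = 36/6 = 6
te_Calibration = (2 + 4·6 + 10)/6 = 36/6 = 6
te_Sample prep = (2 + 4·3 + 4)/6 = 18/6 = 3
te_Run assay = (3 + 4·6 + 9)/6 = 36/6 = 6
te_Incubation = (3 + 4·7 + 17)/6 = 48/6 = 8
te_Imaging = (3 + 4·8 + 25)/6 = 60/6 = 10
te_Data extraction = (3 + 4·6 + 21)/6 = 48/6 = 8

Forward pass:
ES_Order reagents = 0; EF_Order reagents = 7
ES_Equipment setup = 0; EF_Equipment setup = 6
ES_Calibration = 6; EF_Calibration = 6+6 = 12
ES_Sample prep = 6; EF_Sample prep = 6+3 = 9
ES_Run assay = 6; EF_Run assay = 6+6 = 12
ES_Incubation = 6; EF_Incubation = 6+8 = 14
ES_Imaging = max(EF_Order reagents=7, EF_Equipment setup=6) = 7; EF_Imaging = 7+10 = 17
ES_Data extraction = max(EF_Calibration=12, EF_Sample prep=9, EF_Run assay=12, EF_Incubation=14, EF_Imaging=17) = 17; EF_Data extraction = 17+8 = 25
Expected project duration μ = 25 hours. Critical path: Order reagents → Imaging → Data extraction.

25 hours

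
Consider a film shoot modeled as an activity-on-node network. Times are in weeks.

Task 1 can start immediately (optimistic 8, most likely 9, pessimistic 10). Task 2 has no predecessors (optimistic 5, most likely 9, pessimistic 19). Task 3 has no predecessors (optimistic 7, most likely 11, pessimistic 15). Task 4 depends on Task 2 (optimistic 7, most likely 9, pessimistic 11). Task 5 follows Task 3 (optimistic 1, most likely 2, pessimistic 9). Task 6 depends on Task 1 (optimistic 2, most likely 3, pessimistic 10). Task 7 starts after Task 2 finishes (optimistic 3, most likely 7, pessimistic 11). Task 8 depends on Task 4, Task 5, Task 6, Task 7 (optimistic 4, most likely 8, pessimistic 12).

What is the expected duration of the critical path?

27 weeks

te_Task 1 = (8 + 4·9 + 10)/6 = 54/6 = 9
te_Task 2 = (5 + 4·9 + 19)/6 = 60/6 = 10
te_Task 3 = (7 + 4·11 + 15)/6 = 66/6 = 11
te_Task 4 = (7 + 4·9 + 11)/6 = 54/6 = 9
te_Task 5 = (1 + 4·2 + 9)/6 = 18/6 = 3
te_Task 6 = (2 + 4·3 + 10)/6 = 24/6 = 4
te_Task 7 = (3 + 4·7 + 11)/6 = 42/6 = 7
te_Task 8 = (4 + 4·8 + 12)/6 = 48/6 = 8

Forward pass:
ES_Task 1 = 0; EF_Task 1 = 9
ES_Task 2 = 0; EF_Task 2 = 10
ES_Task 3 = 0; EF_Task 3 = 11
ES_Task 4 = 10; EF_Task 4 = 10+9 = 19
ES_Task 5 = 11; EF_Task 5 = 11+3 = 14
ES_Task 6 = 9; EF_Task 6 = 9+4 = 13
ES_Task 7 = 10; EF_Task 7 = 10+7 = 17
ES_Task 8 = max(EF_Task 4=19, EF_Task 5=14, EF_Task 6=13, EF_Task 7=17) = 19; EF_Task 8 = 19+8 = 27
Expected project duration μ = 27 weeks. Critical path: Task 2 → Task 4 → Task 8.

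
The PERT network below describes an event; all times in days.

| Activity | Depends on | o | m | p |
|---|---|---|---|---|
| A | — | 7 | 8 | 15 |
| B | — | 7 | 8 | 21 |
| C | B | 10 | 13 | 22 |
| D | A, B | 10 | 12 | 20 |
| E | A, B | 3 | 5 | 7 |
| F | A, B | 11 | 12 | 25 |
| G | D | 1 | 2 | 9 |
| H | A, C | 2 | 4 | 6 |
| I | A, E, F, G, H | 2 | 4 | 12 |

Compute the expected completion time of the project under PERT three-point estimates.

33 days

te_A = (7 + 4·8 + 15)/6 = 54/6 = 9
te_B = (7 + 4·8 + 21)/6 = 60/6 = 10
te_C = (10 + 4·13 + 22)/6 = 84/6 = 14
te_D = (10 + 4·12 + 20)/6 = 78/6 = 13
te_E = (3 + 4·5 + 7)/6 = 30/6 = 5
te_F = (11 + 4·12 + 25)/6 = 84/6 = 14
te_G = (1 + 4·2 + 9)/6 = 18/6 = 3
te_H = (2 + 4·4 + 6)/6 = 24/6 = 4
te_I = (2 + 4·4 + 12)/6 = 30/6 = 5

Forward pass:
ES_A = 0; EF_A = 9
ES_B = 0; EF_B = 10
ES_C = 10; EF_C = 10+14 = 24
ES_D = max(EF_A=9, EF_B=10) = 10; EF_D = 10+13 = 23
ES_E = max(EF_A=9, EF_B=10) = 10; EF_E = 10+5 = 15
ES_F = max(EF_A=9, EF_B=10) = 10; EF_F = 10+14 = 24
ES_G = 23; EF_G = 23+3 = 26
ES_H = max(EF_A=9, EF_C=24) = 24; EF_H = 24+4 = 28
ES_I = max(EF_A=9, EF_E=15, EF_F=24, EF_G=26, EF_H=28) = 28; EF_I = 28+5 = 33
Expected project duration μ = 33 days. Critical path: B → C → H → I.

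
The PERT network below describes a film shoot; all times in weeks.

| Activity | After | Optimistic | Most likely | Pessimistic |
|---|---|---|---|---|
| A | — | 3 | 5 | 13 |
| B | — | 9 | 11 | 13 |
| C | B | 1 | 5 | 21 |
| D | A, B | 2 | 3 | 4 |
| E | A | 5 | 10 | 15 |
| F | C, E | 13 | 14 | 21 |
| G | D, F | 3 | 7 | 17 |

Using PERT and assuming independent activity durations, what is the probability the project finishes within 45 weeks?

0.822

te_A = (3 + 4·5 + 13)/6 = 36/6 = 6; σ²_A = ((13−3)/6)² = 2.778
te_B = (9 + 4·11 + 13)/6 = 66/6 = 11; σ²_B = ((13−9)/6)² = 0.444
te_C = (1 + 4·5 + 21)/6 = 42/6 = 7; σ²_C = ((21−1)/6)² = 11.111
te_D = (2 + 4·3 + 4)/6 = 18/6 = 3; σ²_D = ((4−2)/6)² = 0.111
te_E = (5 + 4·10 + 15)/6 = 60/6 = 10; σ²_E = ((15−5)/6)² = 2.778
te_F = (13 + 4·14 + 21)/6 = 90/6 = 15; σ²_F = ((21−13)/6)² = 1.778
te_G = (3 + 4·7 + 17)/6 = 48/6 = 8; σ²_G = ((17−3)/6)² = 5.444

Forward pass:
ES_A = 0; EF_A = 6
ES_B = 0; EF_B = 11
ES_C = 11; EF_C = 11+7 = 18
ES_D = max(EF_A=6, EF_B=11) = 11; EF_D = 11+3 = 14
ES_E = 6; EF_E = 6+10 = 16
ES_F = max(EF_C=18, EF_E=16) = 18; EF_F = 18+15 = 33
ES_G = max(EF_D=14, EF_F=33) = 33; EF_G = 33+8 = 41
Expected project duration μ = 41 weeks. Critical path: B → C → F → G.

Variance along critical path = 0.444 + 11.111 + 1.778 + 5.444 = 18.778; σ = √18.778 = 4.333 weeks.
Z = (45 − 41) / 4.333 = 0.923
P(T ≤ 45) = Φ(0.923) ≈ 0.822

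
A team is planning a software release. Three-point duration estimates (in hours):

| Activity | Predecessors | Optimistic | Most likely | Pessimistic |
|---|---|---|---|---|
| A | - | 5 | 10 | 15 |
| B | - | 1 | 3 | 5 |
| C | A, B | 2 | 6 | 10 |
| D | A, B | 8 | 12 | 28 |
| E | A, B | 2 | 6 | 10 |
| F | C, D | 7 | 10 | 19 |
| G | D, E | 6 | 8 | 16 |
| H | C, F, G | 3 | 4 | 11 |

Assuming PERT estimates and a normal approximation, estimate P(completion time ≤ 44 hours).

0.816

te_A = (5 + 4·10 + 15)/6 = 60/6 = 10; σ²_A = ((15−5)/6)² = 2.778
te_B = (1 + 4·3 + 5)/6 = 18/6 = 3; σ²_B = ((5−1)/6)² = 0.444
te_C = (2 + 4·6 + 10)/6 = 36/6 = 6; σ²_C = ((10−2)/6)² = 1.778
te_D = (8 + 4·12 + 28)/6 = 84/6 = 14; σ²_D = ((28−8)/6)² = 11.111
te_E = (2 + 4·6 + 10)/6 = 36/6 = 6; σ²_E = ((10−2)/6)² = 1.778
te_F = (7 + 4·10 + 19)/6 = 66/6 = 11; σ²_F = ((19−7)/6)² = 4.000
te_G = (6 + 4·8 + 16)/6 = 54/6 = 9; σ²_G = ((16−6)/6)² = 2.778
te_H = (3 + 4·4 + 11)/6 = 30/6 = 5; σ²_H = ((11−3)/6)² = 1.778

Forward pass:
ES_A = 0; EF_A = 10
ES_B = 0; EF_B = 3
ES_C = max(EF_A=10, EF_B=3) = 10; EF_C = 10+6 = 16
ES_D = max(EF_A=10, EF_B=3) = 10; EF_D = 10+14 = 24
ES_E = max(EF_A=10, EF_B=3) = 10; EF_E = 10+6 = 16
ES_F = max(EF_C=16, EF_D=24) = 24; EF_F = 24+11 = 35
ES_G = max(EF_D=24, EF_E=16) = 24; EF_G = 24+9 = 33
ES_H = max(EF_C=16, EF_F=35, EF_G=33) = 35; EF_H = 35+5 = 40
Expected project duration μ = 40 hours. Critical path: A → D → F → H.

Variance along critical path = 2.778 + 11.111 + 4.000 + 1.778 = 19.667; σ = √19.667 = 4.435 hours.
Z = (44 − 40) / 4.435 = 0.902
P(T ≤ 44) = Φ(0.902) ≈ 0.816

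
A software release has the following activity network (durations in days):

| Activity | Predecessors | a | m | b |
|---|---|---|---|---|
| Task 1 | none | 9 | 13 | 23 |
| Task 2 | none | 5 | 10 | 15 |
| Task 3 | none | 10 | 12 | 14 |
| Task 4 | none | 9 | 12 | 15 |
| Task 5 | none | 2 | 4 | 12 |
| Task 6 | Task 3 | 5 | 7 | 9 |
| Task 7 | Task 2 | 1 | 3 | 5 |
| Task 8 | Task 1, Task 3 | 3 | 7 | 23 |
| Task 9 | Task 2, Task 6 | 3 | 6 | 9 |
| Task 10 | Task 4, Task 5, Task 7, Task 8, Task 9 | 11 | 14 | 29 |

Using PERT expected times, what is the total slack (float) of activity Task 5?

20 days

te_Task 1 = (9 + 4·13 + 23)/6 = 84/6 = 14
te_Task 2 = (5 + 4·10 + 15)/6 = 60/6 = 10
te_Task 3 = (10 + 4·12 + 14)/6 = 72/6 = 12
te_Task 4 = (9 + 4·12 + 15)/6 = 72/6 = 12
te_Task 5 = (2 + 4·4 + 12)/6 = 30/6 = 5
te_Task 6 = (5 + 4·7 + 9)/6 = 42/6 = 7
te_Task 7 = (1 + 4·3 + 5)/6 = 18/6 = 3
te_Task 8 = (3 + 4·7 + 23)/6 = 54/6 = 9
te_Task 9 = (3 + 4·6 + 9)/6 = 36/6 = 6
te_Task 10 = (11 + 4·14 + 29)/6 = 96/6 = 16

Forward pass:
ES_Task 1 = 0; EF_Task 1 = 14
ES_Task 2 = 0; EF_Task 2 = 10
ES_Task 3 = 0; EF_Task 3 = 12
ES_Task 4 = 0; EF_Task 4 = 12
ES_Task 5 = 0; EF_Task 5 = 5
ES_Task 6 = 12; EF_Task 6 = 12+7 = 19
ES_Task 7 = 10; EF_Task 7 = 10+3 = 13
ES_Task 8 = max(EF_Task 1=14, EF_Task 3=12) = 14; EF_Task 8 = 14+9 = 23
ES_Task 9 = max(EF_Task 2=10, EF_Task 6=19) = 19; EF_Task 9 = 19+6 = 25
ES_Task 10 = max(EF_Task 4=12, EF_Task 5=5, EF_Task 7=13, EF_Task 8=23, EF_Task 9=25) = 25; EF_Task 10 = 25+16 = 41
Expected project duration μ = 41 days. Critical path: Task 3 → Task 6 → Task 9 → Task 10.

Backward pass:
LF_Task 10 = 41; LS_Task 10 = 41−16 = 25
LF_Task 9 = LS_Task 10 = 25; LS_Task 9 = 25−6 = 19
LF_Task 8 = LS_Task 10 = 25; LS_Task 8 = 25−9 = 16
LF_Task 7 = LS_Task 10 = 25; LS_Task 7 = 25−3 = 22
LF_Task 6 = LS_Task 9 = 19; LS_Task 6 = 19−7 = 12
LF_Task 5 = LS_Task 10 = 25; LS_Task 5 = 25−5 = 20
LF_Task 4 = LS_Task 10 = 25; LS_Task 4 = 25−12 = 13
LF_Task 3 = min(LS_Task 6=12, LS_Task 8=16) = 12; LS_Task 3 = 12−12 = 0
LF_Task 2 = min(LS_Task 7=22, LS_Task 9=19) = 19; LS_Task 2 = 19−10 = 9
LF_Task 1 = LS_Task 8 = 16; LS_Task 1 = 16−14 = 2
Slack_Task 5 = LS_Task 5 − ES_Task 5 = 20 − 0 = 20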